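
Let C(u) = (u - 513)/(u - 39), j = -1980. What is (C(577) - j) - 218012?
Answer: -58112576/269 ≈ -2.1603e+5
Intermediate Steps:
C(u) = (-513 + u)/(-39 + u)
(C(577) - j) - 218012 = ((-513 + 577)/(-39 + 577) - 1*(-1980)) - 218012 = (64/538 + 1980) - 218012 = ((1/538)*64 + 1980) - 218012 = (32/269 + 1980) - 218012 = 532652/269 - 218012 = -58112576/269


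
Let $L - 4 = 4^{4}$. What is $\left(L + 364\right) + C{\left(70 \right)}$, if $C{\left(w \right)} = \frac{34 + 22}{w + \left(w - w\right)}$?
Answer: $\frac{3124}{5} \approx 624.8$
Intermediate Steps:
$C{\left(w \right)} = \frac{56}{w}$ ($C{\left(w \right)} = \frac{56}{w + 0} = \frac{56}{w}$)
$L = 260$ ($L = 4 + 4^{4} = 4 + 256 = 260$)
$\left(L + 364\right) + C{\left(70 \right)} = \left(260 + 364\right) + \frac{56}{70} = 624 + 56 \cdot \frac{1}{70} = 624 + \frac{4}{5} = \frac{3124}{5}$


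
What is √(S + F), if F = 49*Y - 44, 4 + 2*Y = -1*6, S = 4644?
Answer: √4355 ≈ 65.992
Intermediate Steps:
Y = -5 (Y = -2 + (-1*6)/2 = -2 + (½)*(-6) = -2 - 3 = -5)
F = -289 (F = 49*(-5) - 44 = -245 - 44 = -289)
√(S + F) = √(4644 - 289) = √4355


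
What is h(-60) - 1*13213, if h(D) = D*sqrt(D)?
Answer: -13213 - 120*I*sqrt(15) ≈ -13213.0 - 464.76*I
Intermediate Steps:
h(D) = D**(3/2)
h(-60) - 1*13213 = (-60)**(3/2) - 1*13213 = -120*I*sqrt(15) - 13213 = -13213 - 120*I*sqrt(15)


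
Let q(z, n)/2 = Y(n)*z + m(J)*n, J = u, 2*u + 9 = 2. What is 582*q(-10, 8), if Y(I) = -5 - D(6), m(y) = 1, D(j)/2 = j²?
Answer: 905592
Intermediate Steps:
D(j) = 2*j²
u = -7/2 (u = -9/2 + (½)*2 = -9/2 + 1 = -7/2 ≈ -3.5000)
J = -7/2 ≈ -3.5000
Y(I) = -77 (Y(I) = -5 - 2*6² = -5 - 2*36 = -5 - 1*72 = -5 - 72 = -77)
q(z, n) = -154*z + 2*n (q(z, n) = 2*(-77*z + 1*n) = 2*(-77*z + n) = 2*(n - 77*z) = -154*z + 2*n)
582*q(-10, 8) = 582*(-154*(-10) + 2*8) = 582*(1540 + 16) = 582*1556 = 905592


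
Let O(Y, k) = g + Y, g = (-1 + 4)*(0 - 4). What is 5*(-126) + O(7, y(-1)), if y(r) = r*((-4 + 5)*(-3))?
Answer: -635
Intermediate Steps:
y(r) = -3*r (y(r) = r*(1*(-3)) = r*(-3) = -3*r)
g = -12 (g = 3*(-4) = -12)
O(Y, k) = -12 + Y
5*(-126) + O(7, y(-1)) = 5*(-126) + (-12 + 7) = -630 - 5 = -635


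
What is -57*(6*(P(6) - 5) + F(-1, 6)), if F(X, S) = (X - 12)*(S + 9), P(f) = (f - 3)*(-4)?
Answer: 16929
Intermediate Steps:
P(f) = 12 - 4*f (P(f) = (-3 + f)*(-4) = 12 - 4*f)
F(X, S) = (-12 + X)*(9 + S)
-57*(6*(P(6) - 5) + F(-1, 6)) = -57*(6*((12 - 4*6) - 5) + (-108 - 12*6 + 9*(-1) + 6*(-1))) = -57*(6*((12 - 24) - 5) + (-108 - 72 - 9 - 6)) = -57*(6*(-12 - 5) - 195) = -57*(6*(-17) - 195) = -57*(-102 - 195) = -57*(-297) = 16929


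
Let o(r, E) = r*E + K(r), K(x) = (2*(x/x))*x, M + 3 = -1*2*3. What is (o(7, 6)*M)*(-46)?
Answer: 23184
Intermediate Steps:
M = -9 (M = -3 - 1*2*3 = -3 - 2*3 = -3 - 6 = -9)
K(x) = 2*x (K(x) = (2*1)*x = 2*x)
o(r, E) = 2*r + E*r (o(r, E) = r*E + 2*r = E*r + 2*r = 2*r + E*r)
(o(7, 6)*M)*(-46) = ((7*(2 + 6))*(-9))*(-46) = ((7*8)*(-9))*(-46) = (56*(-9))*(-46) = -504*(-46) = 23184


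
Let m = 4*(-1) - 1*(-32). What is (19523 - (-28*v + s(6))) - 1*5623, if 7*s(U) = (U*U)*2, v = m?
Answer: 102716/7 ≈ 14674.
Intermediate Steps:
m = 28 (m = -4 + 32 = 28)
v = 28
s(U) = 2*U²/7 (s(U) = ((U*U)*2)/7 = (U²*2)/7 = (2*U²)/7 = 2*U²/7)
(19523 - (-28*v + s(6))) - 1*5623 = (19523 - (-28*28 + (2/7)*6²)) - 1*5623 = (19523 - (-784 + (2/7)*36)) - 5623 = (19523 - (-784 + 72/7)) - 5623 = (19523 - 1*(-5416/7)) - 5623 = (19523 + 5416/7) - 5623 = 142077/7 - 5623 = 102716/7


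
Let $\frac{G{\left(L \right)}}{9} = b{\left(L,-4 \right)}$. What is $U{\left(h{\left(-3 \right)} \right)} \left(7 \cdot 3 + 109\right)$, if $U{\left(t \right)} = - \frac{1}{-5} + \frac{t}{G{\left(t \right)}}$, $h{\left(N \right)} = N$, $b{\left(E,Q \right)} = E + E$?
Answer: $\frac{299}{9} \approx 33.222$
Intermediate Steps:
$b{\left(E,Q \right)} = 2 E$
$G{\left(L \right)} = 18 L$ ($G{\left(L \right)} = 9 \cdot 2 L = 18 L$)
$U{\left(t \right)} = \frac{23}{90}$ ($U{\left(t \right)} = - \frac{1}{-5} + \frac{t}{18 t} = \left(-1\right) \left(- \frac{1}{5}\right) + t \frac{1}{18 t} = \frac{1}{5} + \frac{1}{18} = \frac{23}{90}$)
$U{\left(h{\left(-3 \right)} \right)} \left(7 \cdot 3 + 109\right) = \frac{23 \left(7 \cdot 3 + 109\right)}{90} = \frac{23 \left(21 + 109\right)}{90} = \frac{23}{90} \cdot 130 = \frac{299}{9}$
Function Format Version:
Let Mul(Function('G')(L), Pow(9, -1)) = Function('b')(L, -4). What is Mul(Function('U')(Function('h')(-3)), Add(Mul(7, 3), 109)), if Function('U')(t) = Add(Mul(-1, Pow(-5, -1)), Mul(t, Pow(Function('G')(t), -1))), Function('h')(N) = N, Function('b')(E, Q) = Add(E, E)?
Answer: Rational(299, 9) ≈ 33.222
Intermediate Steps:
Function('b')(E, Q) = Mul(2, E)
Function('G')(L) = Mul(18, L) (Function('G')(L) = Mul(9, Mul(2, L)) = Mul(18, L))
Function('U')(t) = Rational(23, 90) (Function('U')(t) = Add(Mul(-1, Pow(-5, -1)), Mul(t, Pow(Mul(18, t), -1))) = Add(Mul(-1, Rational(-1, 5)), Mul(t, Mul(Rational(1, 18), Pow(t, -1)))) = Add(Rational(1, 5), Rational(1, 18)) = Rational(23, 90))
Mul(Function('U')(Function('h')(-3)), Add(Mul(7, 3), 109)) = Mul(Rational(23, 90), Add(Mul(7, 3), 109)) = Mul(Rational(23, 90), Add(21, 109)) = Mul(Rational(23, 90), 130) = Rational(299, 9)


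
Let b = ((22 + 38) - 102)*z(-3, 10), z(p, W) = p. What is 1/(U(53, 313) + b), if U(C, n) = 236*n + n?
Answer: 1/74307 ≈ 1.3458e-5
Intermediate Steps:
U(C, n) = 237*n
b = 126 (b = ((22 + 38) - 102)*(-3) = (60 - 102)*(-3) = -42*(-3) = 126)
1/(U(53, 313) + b) = 1/(237*313 + 126) = 1/(74181 + 126) = 1/74307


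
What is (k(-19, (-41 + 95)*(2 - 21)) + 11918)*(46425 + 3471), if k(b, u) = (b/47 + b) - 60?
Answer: 27762832944/47 ≈ 5.9070e+8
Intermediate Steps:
k(b, u) = -60 + 48*b/47 (k(b, u) = (b*(1/47) + b) - 60 = (b/47 + b) - 60 = 48*b/47 - 60 = -60 + 48*b/47)
(k(-19, (-41 + 95)*(2 - 21)) + 11918)*(46425 + 3471) = ((-60 + (48/47)*(-19)) + 11918)*(46425 + 3471) = ((-60 - 912/47) + 11918)*49896 = (-3732/47 + 11918)*49896 = (556414/47)*49896 = 27762832944/47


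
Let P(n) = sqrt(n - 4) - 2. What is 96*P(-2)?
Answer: -192 + 96*I*sqrt(6) ≈ -192.0 + 235.15*I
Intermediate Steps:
P(n) = -2 + sqrt(-4 + n) (P(n) = sqrt(-4 + n) - 2 = -2 + sqrt(-4 + n))
96*P(-2) = 96*(-2 + sqrt(-4 - 2)) = 96*(-2 + sqrt(-6)) = 96*(-2 + I*sqrt(6)) = -192 + 96*I*sqrt(6)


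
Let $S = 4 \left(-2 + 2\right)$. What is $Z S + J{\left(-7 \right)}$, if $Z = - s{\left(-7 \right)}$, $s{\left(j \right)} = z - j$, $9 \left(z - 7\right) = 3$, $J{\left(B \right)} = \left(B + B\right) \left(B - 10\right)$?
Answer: $238$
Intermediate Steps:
$S = 0$ ($S = 4 \cdot 0 = 0$)
$J{\left(B \right)} = 2 B \left(-10 + B\right)$
$z = \frac{22}{3}$ ($z = 7 + \frac{1}{9} \cdot 3 = 7 + \frac{1}{3} = \frac{22}{3} \approx 7.3333$)
$s{\left(j \right)} = \frac{22}{3} - j$
$Z = - \frac{43}{3}$ ($Z = - (\frac{22}{3} - -7) = - (\frac{22}{3} + 7) = \left(-1\right) \frac{43}{3} = - \frac{43}{3} \approx -14.333$)
$Z S + J{\left(-7 \right)} = \left(- \frac{43}{3}\right) 0 + 2 \left(-7\right) \left(-10 - 7\right) = 0 + 2 \left(-7\right) \left(-17\right) = 0 + 238 = 238$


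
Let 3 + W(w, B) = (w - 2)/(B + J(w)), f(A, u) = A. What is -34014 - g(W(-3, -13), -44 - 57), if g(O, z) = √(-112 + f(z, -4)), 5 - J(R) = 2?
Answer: -34014 - I*√213 ≈ -34014.0 - 14.595*I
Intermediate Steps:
J(R) = 3 (J(R) = 5 - 1*2 = 5 - 2 = 3)
W(w, B) = -3 + (-2 + w)/(3 + B) (W(w, B) = -3 + (w - 2)/(B + 3) = -3 + (-2 + w)/(3 + B))
g(O, z) = √(-112 + z)
-34014 - g(W(-3, -13), -44 - 57) = -34014 - √(-112 + (-44 - 57)) = -34014 - √(-112 - 101) = -34014 - √(-213) = -34014 - I*√213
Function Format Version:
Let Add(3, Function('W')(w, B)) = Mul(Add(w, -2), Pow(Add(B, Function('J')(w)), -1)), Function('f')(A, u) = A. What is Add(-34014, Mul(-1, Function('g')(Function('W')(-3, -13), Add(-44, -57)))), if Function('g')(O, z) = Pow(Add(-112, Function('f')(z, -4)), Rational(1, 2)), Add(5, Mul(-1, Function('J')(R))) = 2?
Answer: Add(-34014, Mul(-1, I, Pow(213, Rational(1, 2)))) ≈ Add(-34014., Mul(-14.595, I))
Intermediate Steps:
Function('J')(R) = 3 (Function('J')(R) = Add(5, Mul(-1, 2)) = Add(5, -2) = 3)
Function('W')(w, B) = Add(-3, Mul(Pow(Add(3, B), -1), Add(-2, w))) (Function('W')(w, B) = Add(-3, Mul(Add(w, -2), Pow(Add(B, 3), -1))) = Add(-3, Mul(Add(-2, w), Pow(Add(3, B), -1))) = Add(-3, Mul(Pow(Add(3, B), -1), Add(-2, w))))
Function('g')(O, z) = Pow(Add(-112, z), Rational(1, 2))
Add(-34014, Mul(-1, Function('g')(Function('W')(-3, -13), Add(-44, -57)))) = Add(-34014, Mul(-1, Pow(Add(-112, Add(-44, -57)), Rational(1, 2)))) = Add(-34014, Mul(-1, Pow(Add(-112, -101), Rational(1, 2)))) = Add(-34014, Mul(-1, Pow(-213, Rational(1, 2)))) = Add(-34014, Mul(-1, Mul(I, Pow(213, Rational(1, 2))))) = Add(-34014, Mul(-1, I, Pow(213, Rational(1, 2))))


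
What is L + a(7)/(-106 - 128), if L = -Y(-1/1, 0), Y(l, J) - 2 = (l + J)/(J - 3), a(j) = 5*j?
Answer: -581/234 ≈ -2.4829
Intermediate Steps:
Y(l, J) = 2 + (J + l)/(-3 + J) (Y(l, J) = 2 + (l + J)/(J - 3) = 2 + (J + l)/(-3 + J))
L = -7/3 (L = -(-6 - 1/1 + 3*0)/(-3 + 0) = -(-6 - 1*1 + 0)/(-3) = -(-1)*(-6 - 1 + 0)/3 = -(-1)*(-7)/3 = -1*7/3 = -7/3 ≈ -2.3333)
L + a(7)/(-106 - 128) = -7/3 + (5*7)/(-106 - 128) = -7/3 + 35/(-234) = -7/3 + 35*(-1/234) = -7/3 - 35/234 = -581/234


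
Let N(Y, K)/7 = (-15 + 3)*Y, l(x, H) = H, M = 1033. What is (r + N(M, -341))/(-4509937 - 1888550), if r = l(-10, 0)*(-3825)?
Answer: 28924/2132829 ≈ 0.013561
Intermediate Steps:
N(Y, K) = -84*Y (N(Y, K) = 7*((-15 + 3)*Y) = 7*(-12*Y) = -84*Y)
r = 0 (r = 0*(-3825) = 0)
(r + N(M, -341))/(-4509937 - 1888550) = (0 - 84*1033)/(-4509937 - 1888550) = (0 - 86772)/(-6398487) = -86772*(-1/6398487) = 28924/2132829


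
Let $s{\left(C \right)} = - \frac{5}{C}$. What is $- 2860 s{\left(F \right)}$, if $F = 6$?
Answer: $\frac{7150}{3} \approx 2383.3$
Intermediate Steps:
$- 2860 s{\left(F \right)} = - 2860 \left(- \frac{5}{6}\right) = - 2860 \left(\left(-5\right) \frac{1}{6}\right) = \left(-2860\right) \left(- \frac{5}{6}\right) = \frac{7150}{3}$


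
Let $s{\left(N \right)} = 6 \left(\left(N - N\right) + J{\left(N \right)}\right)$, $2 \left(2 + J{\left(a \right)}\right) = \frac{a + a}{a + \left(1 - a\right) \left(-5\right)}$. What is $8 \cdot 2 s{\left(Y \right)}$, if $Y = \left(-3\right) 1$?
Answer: $- \frac{4128}{23} \approx -179.48$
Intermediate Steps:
$Y = -3$
$J{\left(a \right)} = -2 + \frac{a}{-5 + 6 a}$ ($J{\left(a \right)} = -2 + \frac{\left(a + a\right) \frac{1}{a + \left(1 - a\right) \left(-5\right)}}{2} = -2 + \frac{2 a \frac{1}{a + \left(-5 + 5 a\right)}}{2} = -2 + \frac{2 a \frac{1}{-5 + 6 a}}{2} = -2 + \frac{a}{-5 + 6 a}$)
$s{\left(N \right)} = \frac{6 \left(10 - 11 N\right)}{-5 + 6 N}$ ($s{\left(N \right)} = 6 \left(\left(N - N\right) + \frac{10 - 11 N}{-5 + 6 N}\right) = 6 \left(0 + \frac{10 - 11 N}{-5 + 6 N}\right) = 6 \frac{10 - 11 N}{-5 + 6 N} = \frac{6 \left(10 - 11 N\right)}{-5 + 6 N}$)
$8 \cdot 2 s{\left(Y \right)} = 8 \cdot 2 \frac{6 \left(10 - -33\right)}{-5 + 6 \left(-3\right)} = 16 \frac{6 \left(10 + 33\right)}{-5 - 18} = 16 \cdot 6 \frac{1}{-23} \cdot 43 = 16 \cdot 6 \left(- \frac{1}{23}\right) 43 = 16 \left(- \frac{258}{23}\right) = - \frac{4128}{23}$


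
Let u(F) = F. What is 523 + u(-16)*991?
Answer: -15333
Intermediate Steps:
523 + u(-16)*991 = 523 - 16*991 = 523 - 15856 = -15333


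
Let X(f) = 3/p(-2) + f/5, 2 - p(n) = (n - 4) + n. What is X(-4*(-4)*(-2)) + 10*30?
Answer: 2939/10 ≈ 293.90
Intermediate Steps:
p(n) = 6 - 2*n (p(n) = 2 - ((n - 4) + n) = 2 - ((-4 + n) + n) = 2 - (-4 + 2*n) = 2 + (4 - 2*n) = 6 - 2*n)
X(f) = 3/10 + f/5 (X(f) = 3/(6 - 2*(-2)) + f/5 = 3/(6 + 4) + f*(1/5) = 3/10 + f/5)
X(-4*(-4)*(-2)) + 10*30 = (3/10 + (-4*(-4)*(-2))/5) + 10*30 = (3/10 + (16*(-2))/5) + 300 = (3/10 + (1/5)*(-32)) + 300 = (3/10 - 32/5) + 300 = -61/10 + 300 = 2939/10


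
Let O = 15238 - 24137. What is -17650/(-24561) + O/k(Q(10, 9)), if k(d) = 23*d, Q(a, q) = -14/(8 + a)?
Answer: 1969956701/3954321 ≈ 498.18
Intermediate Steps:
O = -8899
-17650/(-24561) + O/k(Q(10, 9)) = -17650/(-24561) - 8899/(23*(-14/(8 + 10))) = -17650*(-1/24561) - 8899/(23*(-14/18)) = 17650/24561 - 8899/(23*(-14*1/18)) = 17650/24561 - 8899/(23*(-7/9)) = 17650/24561 - 8899/(-161/9) = 17650/24561 - 8899*(-9/161) = 17650/24561 + 80091/161 = 1969956701/3954321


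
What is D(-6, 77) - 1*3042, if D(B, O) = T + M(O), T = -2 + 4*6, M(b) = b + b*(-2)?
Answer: -3097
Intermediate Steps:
M(b) = -b (M(b) = b - 2*b = -b)
T = 22 (T = -2 + 24 = 22)
D(B, O) = 22 - O
D(-6, 77) - 1*3042 = (22 - 1*77) - 1*3042 = (22 - 77) - 3042 = -55 - 3042 = -3097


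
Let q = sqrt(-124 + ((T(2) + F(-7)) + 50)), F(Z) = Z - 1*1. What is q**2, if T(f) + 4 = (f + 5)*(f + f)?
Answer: -58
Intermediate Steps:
T(f) = -4 + 2*f*(5 + f) (T(f) = -4 + (f + 5)*(f + f) = -4 + (5 + f)*(2*f) = -4 + 2*f*(5 + f))
F(Z) = -1 + Z (F(Z) = Z - 1 = -1 + Z)
q = I*sqrt(58) (q = sqrt(-124 + (((-4 + 2*2**2 + 10*2) + (-1 - 7)) + 50)) = sqrt(-124 + (((-4 + 2*4 + 20) - 8) + 50)) = sqrt(-124 + (((-4 + 8 + 20) - 8) + 50)) = sqrt(-124 + ((24 - 8) + 50)) = sqrt(-124 + (16 + 50)) = sqrt(-124 + 66) = sqrt(-58) = I*sqrt(58) ≈ 7.6158*I)
q**2 = (I*sqrt(58))**2 = -58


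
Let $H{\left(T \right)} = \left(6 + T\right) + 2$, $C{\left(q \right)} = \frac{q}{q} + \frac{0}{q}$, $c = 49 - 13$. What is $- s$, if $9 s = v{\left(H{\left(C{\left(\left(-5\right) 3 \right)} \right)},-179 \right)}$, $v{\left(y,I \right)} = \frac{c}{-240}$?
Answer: $\frac{1}{60} \approx 0.016667$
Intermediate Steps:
$c = 36$ ($c = 49 - 13 = 36$)
$C{\left(q \right)} = 1$ ($C{\left(q \right)} = 1 + 0 = 1$)
$H{\left(T \right)} = 8 + T$
$v{\left(y,I \right)} = - \frac{3}{20}$ ($v{\left(y,I \right)} = \frac{36}{-240} = 36 \left(- \frac{1}{240}\right) = - \frac{3}{20}$)
$s = - \frac{1}{60}$ ($s = \frac{1}{9} \left(- \frac{3}{20}\right) = - \frac{1}{60} \approx -0.016667$)
$- s = \left(-1\right) \left(- \frac{1}{60}\right) = \frac{1}{60}$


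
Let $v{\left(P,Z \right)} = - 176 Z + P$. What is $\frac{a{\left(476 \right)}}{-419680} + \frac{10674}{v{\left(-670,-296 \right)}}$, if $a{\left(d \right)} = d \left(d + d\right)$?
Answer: $- \frac{32680782}{37469555} \approx -0.8722$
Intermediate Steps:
$a{\left(d \right)} = 2 d^{2}$ ($a{\left(d \right)} = d 2 d = 2 d^{2}$)
$v{\left(P,Z \right)} = P - 176 Z$
$\frac{a{\left(476 \right)}}{-419680} + \frac{10674}{v{\left(-670,-296 \right)}} = \frac{2 \cdot 476^{2}}{-419680} + \frac{10674}{-670 - -52096} = 2 \cdot 226576 \left(- \frac{1}{419680}\right) + \frac{10674}{-670 + 52096} = 453152 \left(- \frac{1}{419680}\right) + \frac{10674}{51426} = - \frac{14161}{13115} + 10674 \cdot \frac{1}{51426} = - \frac{14161}{13115} + \frac{593}{2857} = - \frac{32680782}{37469555}$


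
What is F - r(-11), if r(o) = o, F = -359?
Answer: -348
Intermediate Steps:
F - r(-11) = -359 - 1*(-11) = -359 + 11 = -348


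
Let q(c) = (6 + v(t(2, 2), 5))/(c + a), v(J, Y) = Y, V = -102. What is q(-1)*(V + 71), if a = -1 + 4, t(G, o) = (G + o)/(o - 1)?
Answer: -341/2 ≈ -170.50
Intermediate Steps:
t(G, o) = (G + o)/(-1 + o)
a = 3
q(c) = 11/(3 + c) (q(c) = (6 + 5)/(c + 3) = 11/(3 + c))
q(-1)*(V + 71) = (11/(3 - 1))*(-102 + 71) = (11/2)*(-31) = -341/2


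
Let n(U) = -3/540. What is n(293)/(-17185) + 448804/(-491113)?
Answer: -198326417441/217022834700 ≈ -0.91385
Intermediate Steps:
n(U) = -1/180 (n(U) = -3*1/540 = -1/180)
n(293)/(-17185) + 448804/(-491113) = -1/180/(-17185) + 448804/(-491113) = -1/180*(-1/17185) + 448804*(-1/491113) = 1/3093300 - 448804/491113 = -198326417441/217022834700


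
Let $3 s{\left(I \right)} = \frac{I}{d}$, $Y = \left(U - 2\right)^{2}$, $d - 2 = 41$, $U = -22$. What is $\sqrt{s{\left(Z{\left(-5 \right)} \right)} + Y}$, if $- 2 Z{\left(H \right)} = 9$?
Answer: $\frac{\sqrt{4259838}}{86} \approx 23.999$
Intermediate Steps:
$d = 43$ ($d = 2 + 41 = 43$)
$Y = 576$ ($Y = \left(-22 - 2\right)^{2} = \left(-24\right)^{2} = 576$)
$Z{\left(H \right)} = - \frac{9}{2}$ ($Z{\left(H \right)} = \left(- \frac{1}{2}\right) 9 = - \frac{9}{2}$)
$s{\left(I \right)} = \frac{I}{129}$ ($s{\left(I \right)} = \frac{I \frac{1}{43}}{3} = \frac{\frac{1}{43} I}{3} = \frac{I}{129}$)
$\sqrt{s{\left(Z{\left(-5 \right)} \right)} + Y} = \sqrt{\frac{1}{129} \left(- \frac{9}{2}\right) + 576} = \sqrt{- \frac{3}{86} + 576} = \sqrt{\frac{49533}{86}} = \frac{\sqrt{4259838}}{86}$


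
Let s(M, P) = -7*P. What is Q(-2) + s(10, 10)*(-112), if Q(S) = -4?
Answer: 7836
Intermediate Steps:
Q(-2) + s(10, 10)*(-112) = -4 - 7*10*(-112) = -4 - 70*(-112) = -4 + 7840 = 7836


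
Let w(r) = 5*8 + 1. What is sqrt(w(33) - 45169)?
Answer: 2*I*sqrt(11282) ≈ 212.43*I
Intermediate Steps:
w(r) = 41 (w(r) = 40 + 1 = 41)
sqrt(w(33) - 45169) = sqrt(41 - 45169) = sqrt(-45128) = 2*I*sqrt(11282)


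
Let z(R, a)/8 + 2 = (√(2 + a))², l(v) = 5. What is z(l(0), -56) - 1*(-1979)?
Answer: 1531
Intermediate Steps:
z(R, a) = 8*a (z(R, a) = -16 + 8*(√(2 + a))² = -16 + 8*(2 + a) = -16 + (16 + 8*a) = 8*a)
z(l(0), -56) - 1*(-1979) = 8*(-56) - 1*(-1979) = -448 + 1979 = 1531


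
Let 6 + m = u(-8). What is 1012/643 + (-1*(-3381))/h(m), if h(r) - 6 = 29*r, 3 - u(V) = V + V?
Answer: 2561579/246269 ≈ 10.402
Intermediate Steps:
u(V) = 3 - 2*V (u(V) = 3 - (V + V) = 3 - 2*V)
m = 13 (m = -6 + (3 - 2*(-8)) = -6 + (3 + 16) = -6 + 19 = 13)
h(r) = 6 + 29*r
1012/643 + (-1*(-3381))/h(m) = 1012/643 + (-1*(-3381))/(6 + 29*13) = 1012*(1/643) + 3381/(6 + 377) = 1012/643 + 3381/383 = 2561579/246269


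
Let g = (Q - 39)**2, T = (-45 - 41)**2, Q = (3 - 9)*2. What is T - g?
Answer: 4795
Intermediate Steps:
Q = -12 (Q = -6*2 = -12)
T = 7396 (T = (-86)**2 = 7396)
g = 2601 (g = (-12 - 39)**2 = (-51)**2 = 2601)
T - g = 7396 - 1*2601 = 7396 - 2601 = 4795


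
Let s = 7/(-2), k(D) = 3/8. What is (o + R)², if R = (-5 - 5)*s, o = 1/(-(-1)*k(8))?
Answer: 12769/9 ≈ 1418.8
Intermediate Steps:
k(D) = 3/8 (k(D) = 3*(⅛) = 3/8)
s = -7/2 (s = 7*(-½) = -7/2 ≈ -3.5000)
o = 8/3 (o = 1/(-(-1)*3/8) = 1/(-1*(-3/8)) = 1/(3/8) = 8/3 ≈ 2.6667)
R = 35 (R = (-5 - 5)*(-7/2) = -10*(-7/2) = 35)
(o + R)² = (8/3 + 35)² = (113/3)² = 12769/9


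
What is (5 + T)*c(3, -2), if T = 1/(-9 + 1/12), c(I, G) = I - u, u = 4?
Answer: -523/107 ≈ -4.8878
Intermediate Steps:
c(I, G) = -4 + I (c(I, G) = I - 1*4 = I - 4 = -4 + I)
T = -12/107 (T = 1/(-9 + 1/12) = 1/(-107/12) = -12/107 ≈ -0.11215)
(5 + T)*c(3, -2) = (5 - 12/107)*(-4 + 3) = (523/107)*(-1) = -523/107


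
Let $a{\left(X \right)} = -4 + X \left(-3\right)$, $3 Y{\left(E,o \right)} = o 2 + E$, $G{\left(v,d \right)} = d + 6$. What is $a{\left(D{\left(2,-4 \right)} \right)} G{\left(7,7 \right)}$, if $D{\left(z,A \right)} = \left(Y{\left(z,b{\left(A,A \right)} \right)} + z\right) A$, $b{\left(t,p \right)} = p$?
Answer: $-52$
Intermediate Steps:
$G{\left(v,d \right)} = 6 + d$
$Y{\left(E,o \right)} = \frac{E}{3} + \frac{2 o}{3}$ ($Y{\left(E,o \right)} = \frac{o 2 + E}{3} = \frac{2 o + E}{3} = \frac{E + 2 o}{3} = \frac{E}{3} + \frac{2 o}{3}$)
$D{\left(z,A \right)} = A \left(\frac{2 A}{3} + \frac{4 z}{3}\right)$ ($D{\left(z,A \right)} = \left(\left(\frac{z}{3} + \frac{2 A}{3}\right) + z\right) A = \left(\frac{2 A}{3} + \frac{4 z}{3}\right) A = A \left(\frac{2 A}{3} + \frac{4 z}{3}\right)$)
$a{\left(X \right)} = -4 - 3 X$
$a{\left(D{\left(2,-4 \right)} \right)} G{\left(7,7 \right)} = \left(-4 - 3 \cdot \frac{2}{3} \left(-4\right) \left(-4 + 2 \cdot 2\right)\right) \left(6 + 7\right) = \left(-4 - 3 \cdot \frac{2}{3} \left(-4\right) \left(-4 + 4\right)\right) 13 = \left(-4 - 3 \cdot \frac{2}{3} \left(-4\right) 0\right) 13 = \left(-4 - 0\right) 13 = \left(-4 + 0\right) 13 = \left(-4\right) 13 = -52$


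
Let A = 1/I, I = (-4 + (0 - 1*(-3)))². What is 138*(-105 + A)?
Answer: -14352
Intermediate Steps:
I = 1 (I = (-4 + (0 + 3))² = (-4 + 3)² = (-1)² = 1)
A = 1 (A = 1/1 = 1)
138*(-105 + A) = 138*(-105 + 1) = 138*(-104) = -14352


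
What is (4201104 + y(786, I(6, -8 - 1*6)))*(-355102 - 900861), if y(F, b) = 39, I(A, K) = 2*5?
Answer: -5276480165709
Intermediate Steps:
I(A, K) = 10
(4201104 + y(786, I(6, -8 - 1*6)))*(-355102 - 900861) = (4201104 + 39)*(-355102 - 900861) = 4201143*(-1255963) = -5276480165709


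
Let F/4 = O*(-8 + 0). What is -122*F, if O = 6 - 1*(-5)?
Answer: 42944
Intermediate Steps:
O = 11 (O = 6 + 5 = 11)
F = -352 (F = 4*(11*(-8 + 0)) = 4*(11*(-8)) = 4*(-88) = -352)
-122*F = -122*(-352) = 42944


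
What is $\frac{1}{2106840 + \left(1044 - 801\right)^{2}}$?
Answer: $\frac{1}{2165889} \approx 4.617 \cdot 10^{-7}$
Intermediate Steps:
$\frac{1}{2106840 + \left(1044 - 801\right)^{2}} = \frac{1}{2106840 + 243^{2}} = \frac{1}{2106840 + 59049} = \frac{1}{2165889}$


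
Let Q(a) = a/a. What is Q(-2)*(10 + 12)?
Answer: 22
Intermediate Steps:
Q(a) = 1
Q(-2)*(10 + 12) = 1*(10 + 12) = 1*22 = 22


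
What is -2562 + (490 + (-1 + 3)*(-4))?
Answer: -2080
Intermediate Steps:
-2562 + (490 + (-1 + 3)*(-4)) = -2562 + (490 + 2*(-4)) = -2562 + (490 - 8) = -2562 + 482 = -2080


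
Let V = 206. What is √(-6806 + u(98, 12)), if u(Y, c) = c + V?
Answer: 6*I*√183 ≈ 81.167*I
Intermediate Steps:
u(Y, c) = 206 + c (u(Y, c) = c + 206 = 206 + c)
√(-6806 + u(98, 12)) = √(-6806 + (206 + 12)) = √(-6806 + 218) = √(-6588) = 6*I*√183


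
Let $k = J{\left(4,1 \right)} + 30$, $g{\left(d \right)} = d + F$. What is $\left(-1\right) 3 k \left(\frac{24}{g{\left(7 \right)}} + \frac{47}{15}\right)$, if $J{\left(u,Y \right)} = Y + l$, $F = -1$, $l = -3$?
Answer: $- \frac{2996}{5} \approx -599.2$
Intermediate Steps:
$g{\left(d \right)} = -1 + d$ ($g{\left(d \right)} = d - 1 = -1 + d$)
$J{\left(u,Y \right)} = -3 + Y$ ($J{\left(u,Y \right)} = Y - 3 = -3 + Y$)
$k = 28$ ($k = \left(-3 + 1\right) + 30 = -2 + 30 = 28$)
$\left(-1\right) 3 k \left(\frac{24}{g{\left(7 \right)}} + \frac{47}{15}\right) = \left(-1\right) 3 \cdot 28 \left(\frac{24}{-1 + 7} + \frac{47}{15}\right) = \left(-3\right) 28 \left(\frac{24}{6} + 47 \cdot \frac{1}{15}\right) = - 84 \left(24 \cdot \frac{1}{6} + \frac{47}{15}\right) = - 84 \left(4 + \frac{47}{15}\right) = \left(-84\right) \frac{107}{15} = - \frac{2996}{5}$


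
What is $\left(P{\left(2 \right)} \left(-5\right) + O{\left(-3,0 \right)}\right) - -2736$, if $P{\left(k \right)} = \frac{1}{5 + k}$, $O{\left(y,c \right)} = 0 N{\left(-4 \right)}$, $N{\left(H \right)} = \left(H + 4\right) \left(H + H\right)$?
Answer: $\frac{19147}{7} \approx 2735.3$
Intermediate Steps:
$N{\left(H \right)} = 2 H \left(4 + H\right)$ ($N{\left(H \right)} = \left(4 + H\right) 2 H = 2 H \left(4 + H\right)$)
$O{\left(y,c \right)} = 0$ ($O{\left(y,c \right)} = 0 \cdot 2 \left(-4\right) \left(4 - 4\right) = 0 \cdot 2 \left(-4\right) 0 = 0 \cdot 0 = 0$)
$\left(P{\left(2 \right)} \left(-5\right) + O{\left(-3,0 \right)}\right) - -2736 = \left(\frac{1}{5 + 2} \left(-5\right) + 0\right) - -2736 = \left(\frac{1}{7} \left(-5\right) + 0\right) + 2736 = \left(- \frac{5}{7} + 0\right) + 2736 = - \frac{5}{7} + 2736 = \frac{19147}{7}$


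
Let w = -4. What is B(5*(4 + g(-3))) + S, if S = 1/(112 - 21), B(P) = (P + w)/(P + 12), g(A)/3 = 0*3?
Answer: 93/182 ≈ 0.51099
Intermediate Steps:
g(A) = 0 (g(A) = 3*(0*3) = 3*0 = 0)
B(P) = (-4 + P)/(12 + P) (B(P) = (P - 4)/(P + 12) = (-4 + P)/(12 + P))
S = 1/91 ≈ 0.010989
B(5*(4 + g(-3))) + S = (-4 + 5*(4 + 0))/(12 + 5*(4 + 0)) + 1/91 = (-4 + 5*4)/(12 + 5*4) + 1/91 = (-4 + 20)/(12 + 20) + 1/91 = 16/32 + 1/91 = (1/32)*16 + 1/91 = 1/2 + 1/91 = 93/182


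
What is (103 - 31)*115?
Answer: 8280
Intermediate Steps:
(103 - 31)*115 = 72*115 = 8280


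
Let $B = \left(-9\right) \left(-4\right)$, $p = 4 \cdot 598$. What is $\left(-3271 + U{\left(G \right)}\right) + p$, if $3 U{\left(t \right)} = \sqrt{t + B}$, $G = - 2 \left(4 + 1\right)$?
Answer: $-879 + \frac{\sqrt{26}}{3} \approx -877.3$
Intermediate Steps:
$p = 2392$
$B = 36$
$G = -10$ ($G = \left(-2\right) 5 = -10$)
$U{\left(t \right)} = \frac{\sqrt{36 + t}}{3}$ ($U{\left(t \right)} = \frac{\sqrt{t + 36}}{3} = \frac{\sqrt{36 + t}}{3}$)
$\left(-3271 + U{\left(G \right)}\right) + p = \left(-3271 + \frac{\sqrt{36 - 10}}{3}\right) + 2392 = \left(-3271 + \frac{\sqrt{26}}{3}\right) + 2392 = -879 + \frac{\sqrt{26}}{3}$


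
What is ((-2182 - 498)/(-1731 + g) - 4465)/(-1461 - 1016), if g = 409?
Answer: 2950025/1637297 ≈ 1.8018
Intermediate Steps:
((-2182 - 498)/(-1731 + g) - 4465)/(-1461 - 1016) = ((-2182 - 498)/(-1731 + 409) - 4465)/(-1461 - 1016) = (-2680/(-1322) - 4465)/(-2477) = (-2680*(-1/1322) - 4465)*(-1/2477) = (1340/661 - 4465)*(-1/2477) = -2950025/661*(-1/2477) = 2950025/1637297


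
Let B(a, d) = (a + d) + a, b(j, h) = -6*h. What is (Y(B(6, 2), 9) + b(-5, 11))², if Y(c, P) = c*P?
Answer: 3600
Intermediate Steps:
B(a, d) = d + 2*a
Y(c, P) = P*c
(Y(B(6, 2), 9) + b(-5, 11))² = (9*(2 + 2*6) - 6*11)² = (9*(2 + 12) - 66)² = (9*14 - 66)² = (126 - 66)² = 60² = 3600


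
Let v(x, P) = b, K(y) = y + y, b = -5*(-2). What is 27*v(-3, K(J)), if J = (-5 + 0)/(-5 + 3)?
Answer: 270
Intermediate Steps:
J = 5/2 (J = -5/(-2) = -5*(-1/2) = 5/2 ≈ 2.5000)
b = 10
K(y) = 2*y
v(x, P) = 10
27*v(-3, K(J)) = 27*10 = 270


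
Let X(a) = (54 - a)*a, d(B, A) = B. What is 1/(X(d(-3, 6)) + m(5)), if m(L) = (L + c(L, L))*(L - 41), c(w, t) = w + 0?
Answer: -1/531 ≈ -0.0018832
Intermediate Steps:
X(a) = a*(54 - a)
c(w, t) = w
m(L) = 2*L*(-41 + L) (m(L) = (L + L)*(L - 41) = (2*L)*(-41 + L) = 2*L*(-41 + L))
1/(X(d(-3, 6)) + m(5)) = 1/(-3*(54 - 1*(-3)) + 2*5*(-41 + 5)) = 1/(-3*(54 + 3) + 2*5*(-36)) = 1/(-3*57 - 360) = 1/(-171 - 360) = 1/(-531) = -1/531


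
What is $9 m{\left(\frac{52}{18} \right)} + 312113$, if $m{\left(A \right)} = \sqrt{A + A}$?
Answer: $312113 + 6 \sqrt{13} \approx 3.1213 \cdot 10^{5}$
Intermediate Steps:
$m{\left(A \right)} = \sqrt{2} \sqrt{A}$ ($m{\left(A \right)} = \sqrt{2 A} = \sqrt{2} \sqrt{A}$)
$9 m{\left(\frac{52}{18} \right)} + 312113 = 9 \sqrt{2} \sqrt{\frac{52}{18}} + 312113 = 9 \sqrt{2} \sqrt{52 \cdot \frac{1}{18}} + 312113 = 9 \sqrt{2} \sqrt{\frac{26}{9}} + 312113 = 9 \sqrt{2} \frac{\sqrt{26}}{3} + 312113 = 9 \frac{2 \sqrt{13}}{3} + 312113 = 6 \sqrt{13} + 312113 = 312113 + 6 \sqrt{13}$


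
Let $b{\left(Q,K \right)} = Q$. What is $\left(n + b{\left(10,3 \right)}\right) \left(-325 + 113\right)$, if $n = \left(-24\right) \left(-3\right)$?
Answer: $-17384$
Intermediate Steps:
$n = 72$
$\left(n + b{\left(10,3 \right)}\right) \left(-325 + 113\right) = \left(72 + 10\right) \left(-325 + 113\right) = 82 \left(-212\right) = -17384$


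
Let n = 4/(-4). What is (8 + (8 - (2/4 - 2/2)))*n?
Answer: -33/2 ≈ -16.500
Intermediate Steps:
n = -1 (n = 4*(-¼) = -1)
(8 + (8 - (2/4 - 2/2)))*n = (8 + (8 - (2/4 - 2/2)))*(-1) = (8 + (8 - (2*(¼) - 2*½)))*(-1) = (8 + (8 - (½ - 1)))*(-1) = (8 + (8 - 1*(-½)))*(-1) = (8 + (8 + ½))*(-1) = (8 + 17/2)*(-1) = (33/2)*(-1) = -33/2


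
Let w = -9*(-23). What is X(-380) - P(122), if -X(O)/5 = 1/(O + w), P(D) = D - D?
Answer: 5/173 ≈ 0.028902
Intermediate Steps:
w = 207
P(D) = 0
X(O) = -5/(207 + O) (X(O) = -5/(O + 207) = -5/(207 + O))
X(-380) - P(122) = -5/(207 - 380) - 1*0 = -5/(-173) + 0 = -5*(-1/173) + 0 = 5/173 + 0 = 5/173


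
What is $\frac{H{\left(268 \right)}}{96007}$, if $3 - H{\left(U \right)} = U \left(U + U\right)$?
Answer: $- \frac{143645}{96007} \approx -1.4962$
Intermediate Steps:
$H{\left(U \right)} = 3 - 2 U^{2}$ ($H{\left(U \right)} = 3 - U \left(U + U\right) = 3 - U 2 U = 3 - 2 U^{2}$)
$\frac{H{\left(268 \right)}}{96007} = \frac{3 - 2 \cdot 268^{2}}{96007} = \left(3 - 143648\right) \frac{1}{96007} = \left(-143645\right) \frac{1}{96007} = - \frac{143645}{96007}$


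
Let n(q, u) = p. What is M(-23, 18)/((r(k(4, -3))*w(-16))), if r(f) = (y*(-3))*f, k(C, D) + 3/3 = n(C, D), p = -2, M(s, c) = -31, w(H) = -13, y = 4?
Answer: 31/468 ≈ 0.066239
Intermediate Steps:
n(q, u) = -2
k(C, D) = -3 (k(C, D) = -1 - 2 = -3)
r(f) = -12*f (r(f) = (4*(-3))*f = -12*f)
M(-23, 18)/((r(k(4, -3))*w(-16))) = -31/(-12*(-3)*(-13)) = -31/(36*(-13)) = -31/(-468) = -31*(-1/468) = 31/468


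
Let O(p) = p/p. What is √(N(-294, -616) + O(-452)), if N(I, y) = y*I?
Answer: √181105 ≈ 425.56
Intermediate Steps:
O(p) = 1
N(I, y) = I*y
√(N(-294, -616) + O(-452)) = √(-294*(-616) + 1) = √(181104 + 1) = √181105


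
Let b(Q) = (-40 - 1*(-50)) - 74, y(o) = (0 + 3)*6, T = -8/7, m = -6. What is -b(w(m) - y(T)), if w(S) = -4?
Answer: 64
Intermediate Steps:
T = -8/7 (T = -8*⅐ = -8/7 ≈ -1.1429)
y(o) = 18 (y(o) = 3*6 = 18)
b(Q) = -64 (b(Q) = (-40 + 50) - 74 = 10 - 74 = -64)
-b(w(m) - y(T)) = -1*(-64) = 64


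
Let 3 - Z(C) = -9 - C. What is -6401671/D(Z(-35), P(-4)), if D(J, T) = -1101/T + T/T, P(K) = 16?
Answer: 102426736/1085 ≈ 94403.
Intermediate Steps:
Z(C) = 12 + C (Z(C) = 3 - (-9 - C) = 3 + (9 + C) = 12 + C)
D(J, T) = 1 - 1101/T (D(J, T) = -1101/T + 1 = 1 - 1101/T)
-6401671/D(Z(-35), P(-4)) = -6401671*16/(-1101 + 16) = -6401671/((1/16)*(-1085)) = -6401671/(-1085/16) = -6401671*(-16/1085) = 102426736/1085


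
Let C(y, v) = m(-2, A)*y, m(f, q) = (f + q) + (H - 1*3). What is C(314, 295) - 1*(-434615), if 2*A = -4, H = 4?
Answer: 433673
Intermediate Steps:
A = -2 (A = (½)*(-4) = -2)
m(f, q) = 1 + f + q (m(f, q) = (f + q) + (4 - 1*3) = (f + q) + (4 - 3) = (f + q) + 1 = 1 + f + q)
C(y, v) = -3*y (C(y, v) = (1 - 2 - 2)*y = -3*y)
C(314, 295) - 1*(-434615) = -3*314 - 1*(-434615) = -942 + 434615 = 433673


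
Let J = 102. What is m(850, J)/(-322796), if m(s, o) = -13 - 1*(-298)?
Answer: -285/322796 ≈ -0.00088291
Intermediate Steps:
m(s, o) = 285 (m(s, o) = -13 + 298 = 285)
m(850, J)/(-322796) = 285/(-322796) = 285*(-1/322796) = -285/322796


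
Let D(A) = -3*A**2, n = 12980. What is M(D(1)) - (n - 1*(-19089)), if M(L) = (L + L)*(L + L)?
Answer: -32033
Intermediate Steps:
M(L) = 4*L**2 (M(L) = (2*L)*(2*L) = 4*L**2)
M(D(1)) - (n - 1*(-19089)) = 4*(-3*1**2)**2 - (12980 - 1*(-19089)) = 4*(-3*1)**2 - (12980 + 19089) = 4*(-3)**2 - 1*32069 = 4*9 - 32069 = 36 - 32069 = -32033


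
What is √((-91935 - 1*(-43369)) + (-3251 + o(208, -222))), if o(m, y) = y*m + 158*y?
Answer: I*√133069 ≈ 364.79*I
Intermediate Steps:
o(m, y) = 158*y + m*y (o(m, y) = m*y + 158*y = 158*y + m*y)
√((-91935 - 1*(-43369)) + (-3251 + o(208, -222))) = √((-91935 - 1*(-43369)) + (-3251 - 222*(158 + 208))) = √((-91935 + 43369) + (-3251 - 222*366)) = √(-48566 + (-3251 - 81252)) = √(-48566 - 84503) = √(-133069) = I*√133069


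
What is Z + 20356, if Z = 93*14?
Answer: 21658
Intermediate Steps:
Z = 1302
Z + 20356 = 1302 + 20356 = 21658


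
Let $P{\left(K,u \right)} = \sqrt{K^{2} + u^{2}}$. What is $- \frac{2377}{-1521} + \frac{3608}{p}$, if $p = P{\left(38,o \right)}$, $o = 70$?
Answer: $\frac{2377}{1521} + \frac{902 \sqrt{1586}}{793} \approx 46.861$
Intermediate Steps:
$p = 2 \sqrt{1586}$ ($p = \sqrt{38^{2} + 70^{2}} = \sqrt{1444 + 4900} = \sqrt{6344} = 2 \sqrt{1586} \approx 79.649$)
$- \frac{2377}{-1521} + \frac{3608}{p} = - \frac{2377}{-1521} + \frac{3608}{2 \sqrt{1586}} = \left(-2377\right) \left(- \frac{1}{1521}\right) + 3608 \frac{\sqrt{1586}}{3172} = \frac{2377}{1521} + \frac{902 \sqrt{1586}}{793}$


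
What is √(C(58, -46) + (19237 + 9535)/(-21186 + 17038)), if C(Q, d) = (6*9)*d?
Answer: I*√2678675737/1037 ≈ 49.909*I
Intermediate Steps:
C(Q, d) = 54*d
√(C(58, -46) + (19237 + 9535)/(-21186 + 17038)) = √(54*(-46) + (19237 + 9535)/(-21186 + 17038)) = √(-2484 + 28772/(-4148)) = √(-2484 + 28772*(-1/4148)) = √(-2484 - 7193/1037) = √(-2583101/1037) = I*√2678675737/1037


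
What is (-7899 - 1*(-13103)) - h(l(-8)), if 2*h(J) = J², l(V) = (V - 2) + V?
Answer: 5042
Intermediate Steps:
l(V) = -2 + 2*V (l(V) = (-2 + V) + V = -2 + 2*V)
h(J) = J²/2
(-7899 - 1*(-13103)) - h(l(-8)) = (-7899 - 1*(-13103)) - (-2 + 2*(-8))²/2 = (-7899 + 13103) - (-2 - 16)²/2 = 5204 - (-18)²/2 = 5204 - 324/2 = 5204 - 1*162 = 5204 - 162 = 5042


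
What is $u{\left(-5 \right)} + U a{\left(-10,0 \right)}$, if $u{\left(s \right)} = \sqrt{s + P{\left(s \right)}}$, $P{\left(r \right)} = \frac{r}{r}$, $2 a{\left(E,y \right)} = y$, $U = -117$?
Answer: $2 i \approx 2.0 i$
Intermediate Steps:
$a{\left(E,y \right)} = \frac{y}{2}$
$P{\left(r \right)} = 1$
$u{\left(s \right)} = \sqrt{1 + s}$ ($u{\left(s \right)} = \sqrt{s + 1} = \sqrt{1 + s}$)
$u{\left(-5 \right)} + U a{\left(-10,0 \right)} = \sqrt{1 - 5} - 117 \cdot \frac{1}{2} \cdot 0 = \sqrt{-4} - 0 = 2 i + 0 = 2 i$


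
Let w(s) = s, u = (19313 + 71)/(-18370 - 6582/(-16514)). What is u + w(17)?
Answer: 2418468895/151677799 ≈ 15.945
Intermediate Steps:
u = -160053688/151677799 (u = 19384/(-18370 - 6582*(-1/16514)) = 19384/(-18370 + 3291/8257) = 19384/(-151677799/8257) = 19384*(-8257/151677799) = -160053688/151677799 ≈ -1.0552)
u + w(17) = -160053688/151677799 + 17 = 2418468895/151677799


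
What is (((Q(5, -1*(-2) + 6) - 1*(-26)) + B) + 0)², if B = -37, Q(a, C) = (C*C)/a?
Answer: 81/25 ≈ 3.2400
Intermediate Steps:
Q(a, C) = C²/a
(((Q(5, -1*(-2) + 6) - 1*(-26)) + B) + 0)² = ((((-1*(-2) + 6)²/5 - 1*(-26)) - 37) + 0)² = ((((2 + 6)²*(⅕) + 26) - 37) + 0)² = (((8²*(⅕) + 26) - 37) + 0)² = (((64*(⅕) + 26) - 37) + 0)² = (((64/5 + 26) - 37) + 0)² = ((194/5 - 37) + 0)² = (9/5 + 0)² = (9/5)² = 81/25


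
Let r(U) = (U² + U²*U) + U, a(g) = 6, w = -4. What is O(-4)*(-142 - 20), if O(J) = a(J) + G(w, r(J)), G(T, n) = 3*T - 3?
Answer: 1458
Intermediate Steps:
r(U) = U + U² + U³ (r(U) = (U² + U³) + U = U + U² + U³)
G(T, n) = -3 + 3*T
O(J) = -9 (O(J) = 6 + (-3 + 3*(-4)) = 6 + (-3 - 12) = 6 - 15 = -9)
O(-4)*(-142 - 20) = -9*(-142 - 20) = -9*(-162) = 1458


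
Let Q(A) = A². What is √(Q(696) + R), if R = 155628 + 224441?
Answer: √864485 ≈ 929.78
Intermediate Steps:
R = 380069
√(Q(696) + R) = √(696² + 380069) = √(484416 + 380069) = √864485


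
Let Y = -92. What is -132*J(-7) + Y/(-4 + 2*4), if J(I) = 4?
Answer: -551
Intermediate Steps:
-132*J(-7) + Y/(-4 + 2*4) = -132*4 - 92/(-4 + 2*4) = -528 - 92/(-4 + 8) = -528 - 92/4 = -528 - 92*¼ = -528 - 23 = -551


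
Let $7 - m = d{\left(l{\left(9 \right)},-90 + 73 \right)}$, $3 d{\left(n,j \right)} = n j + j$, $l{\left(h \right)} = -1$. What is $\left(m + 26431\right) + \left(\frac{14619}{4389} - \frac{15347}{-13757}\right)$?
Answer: $\frac{48381241780}{1829681} \approx 26442.0$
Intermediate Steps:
$d{\left(n,j \right)} = \frac{j}{3} + \frac{j n}{3}$ ($d{\left(n,j \right)} = \frac{n j + j}{3} = \frac{j n + j}{3} = \frac{j + j n}{3} = \frac{j}{3} + \frac{j n}{3}$)
$m = 7$ ($m = 7 - \frac{\left(-90 + 73\right) \left(1 - 1\right)}{3} = 7 - \frac{1}{3} \left(-17\right) 0 = 7 - 0 = 7 + 0 = 7$)
$\left(m + 26431\right) + \left(\frac{14619}{4389} - \frac{15347}{-13757}\right) = \left(7 + 26431\right) + \left(\frac{14619}{4389} - \frac{15347}{-13757}\right) = 26438 + \left(14619 \cdot \frac{1}{4389} - - \frac{15347}{13757}\right) = 26438 + \left(\frac{443}{133} + \frac{15347}{13757}\right) = 26438 + \frac{8135502}{1829681} = \frac{48381241780}{1829681}$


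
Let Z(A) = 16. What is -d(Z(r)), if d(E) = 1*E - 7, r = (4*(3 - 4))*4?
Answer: -9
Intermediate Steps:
r = -16 (r = (4*(-1))*4 = -4*4 = -16)
d(E) = -7 + E (d(E) = E - 7 = -7 + E)
-d(Z(r)) = -(-7 + 16) = -1*9 = -9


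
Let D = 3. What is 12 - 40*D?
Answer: -108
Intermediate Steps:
12 - 40*D = 12 - 40*3 = 12 - 120 = -108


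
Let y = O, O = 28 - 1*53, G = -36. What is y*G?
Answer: 900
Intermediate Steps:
O = -25 (O = 28 - 53 = -25)
y = -25
y*G = -25*(-36) = 900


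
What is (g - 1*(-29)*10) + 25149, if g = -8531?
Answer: 16908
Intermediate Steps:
(g - 1*(-29)*10) + 25149 = (-8531 - 1*(-29)*10) + 25149 = (-8531 + 29*10) + 25149 = (-8531 + 290) + 25149 = -8241 + 25149 = 16908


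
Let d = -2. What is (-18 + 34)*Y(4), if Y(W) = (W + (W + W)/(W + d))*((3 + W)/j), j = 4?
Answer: 224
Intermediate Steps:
Y(W) = (¾ + W/4)*(W + 2*W/(-2 + W)) (Y(W) = (W + (W + W)/(W - 2))*((3 + W)/4) = (W + (2*W)/(-2 + W))*((3 + W)*(¼)) = (W + 2*W/(-2 + W))*(¾ + W/4) = (¾ + W/4)*(W + 2*W/(-2 + W)))
(-18 + 34)*Y(4) = (-18 + 34)*((¼)*4²*(3 + 4)/(-2 + 4)) = 16*((¼)*16*7/2) = 16*((¼)*16*(½)*7) = 16*14 = 224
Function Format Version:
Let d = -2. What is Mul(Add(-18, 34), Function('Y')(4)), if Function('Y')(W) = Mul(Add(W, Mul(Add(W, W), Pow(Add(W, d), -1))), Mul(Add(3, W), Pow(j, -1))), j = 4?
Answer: 224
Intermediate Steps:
Function('Y')(W) = Mul(Add(Rational(3, 4), Mul(Rational(1, 4), W)), Add(W, Mul(2, W, Pow(Add(-2, W), -1)))) (Function('Y')(W) = Mul(Add(W, Mul(Add(W, W), Pow(Add(W, -2), -1))), Mul(Add(3, W), Pow(4, -1))) = Mul(Add(W, Mul(Mul(2, W), Pow(Add(-2, W), -1))), Mul(Add(3, W), Rational(1, 4))) = Mul(Add(W, Mul(2, W, Pow(Add(-2, W), -1))), Add(Rational(3, 4), Mul(Rational(1, 4), W))) = Mul(Add(Rational(3, 4), Mul(Rational(1, 4), W)), Add(W, Mul(2, W, Pow(Add(-2, W), -1)))))
Mul(Add(-18, 34), Function('Y')(4)) = Mul(Add(-18, 34), Mul(Rational(1, 4), Pow(4, 2), Pow(Add(-2, 4), -1), Add(3, 4))) = Mul(16, Mul(Rational(1, 4), 16, Pow(2, -1), 7)) = Mul(16, Mul(Rational(1, 4), 16, Rational(1, 2), 7)) = Mul(16, 14) = 224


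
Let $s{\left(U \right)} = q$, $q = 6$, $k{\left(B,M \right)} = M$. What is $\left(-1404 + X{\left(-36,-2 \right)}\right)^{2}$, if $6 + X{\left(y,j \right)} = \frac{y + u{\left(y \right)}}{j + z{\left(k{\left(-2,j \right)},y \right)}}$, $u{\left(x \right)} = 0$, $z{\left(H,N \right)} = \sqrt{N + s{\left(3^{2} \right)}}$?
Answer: $\frac{36 \left(- 720727 i + 109040 \sqrt{30}\right)}{- 13 i + 2 \sqrt{30}} \approx 1.9821 \cdot 10^{6} - 16330.0 i$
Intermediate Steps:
$s{\left(U \right)} = 6$
$z{\left(H,N \right)} = \sqrt{6 + N}$ ($z{\left(H,N \right)} = \sqrt{N + 6} = \sqrt{6 + N}$)
$X{\left(y,j \right)} = -6 + \frac{y}{j + \sqrt{6 + y}}$ ($X{\left(y,j \right)} = -6 + \frac{y + 0}{j + \sqrt{6 + y}} = -6 + \frac{y}{j + \sqrt{6 + y}}$)
$\left(-1404 + X{\left(-36,-2 \right)}\right)^{2} = \left(-1404 + \frac{-36 - -12 - 6 \sqrt{6 - 36}}{-2 + \sqrt{6 - 36}}\right)^{2} = \left(-1404 + \frac{-36 + 12 - 6 \sqrt{-30}}{-2 + \sqrt{-30}}\right)^{2} = \left(-1404 + \frac{-36 + 12 - 6 i \sqrt{30}}{-2 + i \sqrt{30}}\right)^{2} = \left(-1404 + \frac{-24 - 6 i \sqrt{30}}{-2 + i \sqrt{30}}\right)^{2}$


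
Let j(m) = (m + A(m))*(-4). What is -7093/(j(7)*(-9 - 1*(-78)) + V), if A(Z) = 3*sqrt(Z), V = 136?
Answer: -3184757/393368 + 1468251*sqrt(7)/393368 ≈ 1.7792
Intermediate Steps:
j(m) = -12*sqrt(m) - 4*m (j(m) = (m + 3*sqrt(m))*(-4) = -12*sqrt(m) - 4*m)
-7093/(j(7)*(-9 - 1*(-78)) + V) = -7093/((-12*sqrt(7) - 4*7)*(-9 - 1*(-78)) + 136) = -7093/((-12*sqrt(7) - 28)*(-9 + 78) + 136) = -7093/((-28 - 12*sqrt(7))*69 + 136) = -7093/((-1932 - 828*sqrt(7)) + 136) = -7093/(-1796 - 828*sqrt(7))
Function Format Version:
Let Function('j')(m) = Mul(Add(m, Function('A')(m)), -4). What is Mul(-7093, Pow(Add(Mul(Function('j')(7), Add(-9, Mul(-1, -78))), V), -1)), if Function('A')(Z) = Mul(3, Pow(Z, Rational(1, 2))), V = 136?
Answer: Add(Rational(-3184757, 393368), Mul(Rational(1468251, 393368), Pow(7, Rational(1, 2)))) ≈ 1.7792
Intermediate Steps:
Function('j')(m) = Add(Mul(-12, Pow(m, Rational(1, 2))), Mul(-4, m)) (Function('j')(m) = Mul(Add(m, Mul(3, Pow(m, Rational(1, 2)))), -4) = Add(Mul(-12, Pow(m, Rational(1, 2))), Mul(-4, m)))
Mul(-7093, Pow(Add(Mul(Function('j')(7), Add(-9, Mul(-1, -78))), V), -1)) = Mul(-7093, Pow(Add(Mul(Add(Mul(-12, Pow(7, Rational(1, 2))), Mul(-4, 7)), Add(-9, Mul(-1, -78))), 136), -1)) = Mul(-7093, Pow(Add(Mul(Add(Mul(-12, Pow(7, Rational(1, 2))), -28), Add(-9, 78)), 136), -1)) = Mul(-7093, Pow(Add(Mul(Add(-28, Mul(-12, Pow(7, Rational(1, 2)))), 69), 136), -1)) = Mul(-7093, Pow(Add(Add(-1932, Mul(-828, Pow(7, Rational(1, 2)))), 136), -1)) = Mul(-7093, Pow(Add(-1796, Mul(-828, Pow(7, Rational(1, 2)))), -1))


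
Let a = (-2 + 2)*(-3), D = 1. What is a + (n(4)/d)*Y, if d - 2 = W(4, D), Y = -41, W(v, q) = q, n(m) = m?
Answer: -164/3 ≈ -54.667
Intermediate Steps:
d = 3 (d = 2 + 1 = 3)
a = 0 (a = 0*(-3) = 0)
a + (n(4)/d)*Y = 0 + (4/3)*(-41) = 0 - 164/3 = -164/3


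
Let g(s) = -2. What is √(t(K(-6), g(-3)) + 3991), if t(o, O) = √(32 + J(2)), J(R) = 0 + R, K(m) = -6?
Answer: √(3991 + √34) ≈ 63.221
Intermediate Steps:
J(R) = R
t(o, O) = √34 (t(o, O) = √(32 + 2) = √34)
√(t(K(-6), g(-3)) + 3991) = √(√34 + 3991) = √(3991 + √34)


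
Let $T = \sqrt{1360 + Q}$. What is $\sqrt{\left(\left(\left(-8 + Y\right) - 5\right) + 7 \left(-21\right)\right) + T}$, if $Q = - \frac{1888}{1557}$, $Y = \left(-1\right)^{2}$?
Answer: $\frac{\sqrt{-42828399 + 2076 \sqrt{22875271}}}{519} \approx 11.052 i$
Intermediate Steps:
$Y = 1$
$Q = - \frac{1888}{1557}$ ($Q = \left(-1888\right) \frac{1}{1557} = - \frac{1888}{1557} \approx -1.2126$)
$T = \frac{4 \sqrt{22875271}}{519}$ ($T = \sqrt{1360 - \frac{1888}{1557}} = \sqrt{\frac{2115632}{1557}} = \frac{4 \sqrt{22875271}}{519} \approx 36.862$)
$\sqrt{\left(\left(\left(-8 + Y\right) - 5\right) + 7 \left(-21\right)\right) + T} = \sqrt{\left(\left(\left(-8 + 1\right) - 5\right) + 7 \left(-21\right)\right) + \frac{4 \sqrt{22875271}}{519}} = \sqrt{\left(\left(-7 - 5\right) - 147\right) + \frac{4 \sqrt{22875271}}{519}} = \sqrt{\left(-12 - 147\right) + \frac{4 \sqrt{22875271}}{519}} = \sqrt{-159 + \frac{4 \sqrt{22875271}}{519}}$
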